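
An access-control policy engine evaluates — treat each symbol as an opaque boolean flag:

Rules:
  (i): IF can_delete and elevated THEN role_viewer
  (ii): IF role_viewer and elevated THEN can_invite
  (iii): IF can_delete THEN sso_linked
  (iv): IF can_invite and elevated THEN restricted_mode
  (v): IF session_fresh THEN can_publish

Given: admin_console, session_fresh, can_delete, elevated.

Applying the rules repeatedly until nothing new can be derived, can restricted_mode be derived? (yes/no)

[1] (i) [IF can_delete and elevated THEN role_viewer]; (iii) [IF can_delete THEN sso_linked]; (v) [IF session_fresh THEN can_publish]. ⇒ new: role_viewer, sso_linked, can_publish.
[2] (ii) [IF role_viewer and elevated THEN can_invite]. ⇒ new: can_invite.
[3] (iv) [IF can_invite and elevated THEN restricted_mode]. ⇒ new: restricted_mode.
restricted_mode appears in round 3, so it is derivable.

yes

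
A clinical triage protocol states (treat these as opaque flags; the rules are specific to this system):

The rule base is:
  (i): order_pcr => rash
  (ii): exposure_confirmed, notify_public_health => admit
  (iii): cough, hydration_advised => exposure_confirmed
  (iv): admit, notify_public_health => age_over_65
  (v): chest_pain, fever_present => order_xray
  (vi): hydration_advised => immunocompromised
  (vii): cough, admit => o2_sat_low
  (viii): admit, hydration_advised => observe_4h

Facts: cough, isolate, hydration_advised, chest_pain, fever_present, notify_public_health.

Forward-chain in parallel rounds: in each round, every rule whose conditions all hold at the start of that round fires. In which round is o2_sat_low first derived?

3

[1] (iii) [cough, hydration_advised => exposure_confirmed]; (v) [chest_pain, fever_present => order_xray]; (vi) [hydration_advised => immunocompromised]. ⇒ new: exposure_confirmed, order_xray, immunocompromised.
[2] (ii) [exposure_confirmed, notify_public_health => admit]. ⇒ new: admit.
[3] (iv) [admit, notify_public_health => age_over_65]; (vii) [cough, admit => o2_sat_low]; (viii) [admit, hydration_advised => observe_4h]. ⇒ new: age_over_65, o2_sat_low, observe_4h.
o2_sat_low first appears in round 3.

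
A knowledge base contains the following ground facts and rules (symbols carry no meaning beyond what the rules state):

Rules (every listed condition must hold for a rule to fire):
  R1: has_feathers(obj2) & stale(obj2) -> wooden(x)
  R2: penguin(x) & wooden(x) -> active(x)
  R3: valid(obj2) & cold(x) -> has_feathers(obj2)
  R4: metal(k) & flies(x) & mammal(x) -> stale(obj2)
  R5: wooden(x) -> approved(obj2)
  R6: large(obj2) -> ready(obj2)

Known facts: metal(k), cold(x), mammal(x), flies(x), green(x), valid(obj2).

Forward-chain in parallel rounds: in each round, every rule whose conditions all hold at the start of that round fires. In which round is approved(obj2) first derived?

3

[1] R3 [valid(obj2) & cold(x) -> has_feathers(obj2)]; R4 [metal(k) & flies(x) & mammal(x) -> stale(obj2)]. ⇒ new: has_feathers(obj2), stale(obj2).
[2] R1 [has_feathers(obj2) & stale(obj2) -> wooden(x)]. ⇒ new: wooden(x).
[3] R5 [wooden(x) -> approved(obj2)]. ⇒ new: approved(obj2).
approved(obj2) first appears in round 3.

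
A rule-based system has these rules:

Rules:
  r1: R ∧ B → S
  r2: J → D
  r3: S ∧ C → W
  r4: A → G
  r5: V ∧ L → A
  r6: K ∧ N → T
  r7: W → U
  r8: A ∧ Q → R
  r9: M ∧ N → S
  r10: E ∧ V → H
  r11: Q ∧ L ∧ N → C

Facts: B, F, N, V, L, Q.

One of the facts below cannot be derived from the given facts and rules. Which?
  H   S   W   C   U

Round 1 fires r5, r11, giving A, C.
Round 2 fires r4, r8, giving G, R.
Round 3 fires r1, giving S.
Round 4 fires r3, giving W.
Round 5 fires r7, giving U.
Derived: C (round 1), S (round 3), U (round 5), W (round 4). H never appears in any round.

H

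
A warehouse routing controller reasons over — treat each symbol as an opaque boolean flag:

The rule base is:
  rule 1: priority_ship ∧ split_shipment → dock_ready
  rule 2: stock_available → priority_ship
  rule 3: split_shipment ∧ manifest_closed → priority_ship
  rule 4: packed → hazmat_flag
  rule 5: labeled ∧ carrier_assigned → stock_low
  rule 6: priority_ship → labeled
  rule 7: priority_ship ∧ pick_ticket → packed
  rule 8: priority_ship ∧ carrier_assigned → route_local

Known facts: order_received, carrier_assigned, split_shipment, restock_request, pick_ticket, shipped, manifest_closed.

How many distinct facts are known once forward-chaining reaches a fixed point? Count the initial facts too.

14

Round 1 fires rule 3, giving priority_ship.
Round 2 fires rule 1, rule 6, rule 7, rule 8, giving dock_ready, labeled, packed, route_local.
Round 3 fires rule 4, rule 5, giving hazmat_flag, stock_low.
Closure: {carrier_assigned, dock_ready, hazmat_flag, labeled, manifest_closed, order_received, packed, pick_ticket, priority_ship, restock_request, route_local, shipped, split_shipment, stock_low} — 14 facts.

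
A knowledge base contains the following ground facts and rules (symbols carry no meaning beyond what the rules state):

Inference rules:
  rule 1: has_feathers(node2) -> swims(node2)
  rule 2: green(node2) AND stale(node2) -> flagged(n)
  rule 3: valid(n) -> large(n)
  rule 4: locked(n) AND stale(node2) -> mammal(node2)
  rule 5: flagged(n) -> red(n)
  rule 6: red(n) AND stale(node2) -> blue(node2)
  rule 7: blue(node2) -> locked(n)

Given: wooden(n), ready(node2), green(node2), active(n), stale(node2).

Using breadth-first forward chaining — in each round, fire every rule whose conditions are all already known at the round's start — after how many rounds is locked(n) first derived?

4

Round 1: rule 2 [green(node2) AND stale(node2) -> flagged(n)]. Adds flagged(n).
Round 2: rule 5 [flagged(n) -> red(n)]. Adds red(n).
Round 3: rule 6 [red(n) AND stale(node2) -> blue(node2)]. Adds blue(node2).
Round 4: rule 7 [blue(node2) -> locked(n)]. Adds locked(n).
locked(n) first appears in round 4.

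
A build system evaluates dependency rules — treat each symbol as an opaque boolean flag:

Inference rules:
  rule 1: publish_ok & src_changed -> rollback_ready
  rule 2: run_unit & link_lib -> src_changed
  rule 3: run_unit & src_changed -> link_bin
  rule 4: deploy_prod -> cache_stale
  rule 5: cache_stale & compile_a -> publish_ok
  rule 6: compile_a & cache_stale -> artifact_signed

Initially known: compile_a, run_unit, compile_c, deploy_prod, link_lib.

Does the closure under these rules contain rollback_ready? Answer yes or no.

[1] rule 2 [run_unit & link_lib -> src_changed]; rule 4 [deploy_prod -> cache_stale]. ⇒ new: src_changed, cache_stale.
[2] rule 3 [run_unit & src_changed -> link_bin]; rule 5 [cache_stale & compile_a -> publish_ok]; rule 6 [compile_a & cache_stale -> artifact_signed]. ⇒ new: link_bin, publish_ok, artifact_signed.
[3] rule 1 [publish_ok & src_changed -> rollback_ready]. ⇒ new: rollback_ready.
rollback_ready appears in round 3, so it is derivable.

yes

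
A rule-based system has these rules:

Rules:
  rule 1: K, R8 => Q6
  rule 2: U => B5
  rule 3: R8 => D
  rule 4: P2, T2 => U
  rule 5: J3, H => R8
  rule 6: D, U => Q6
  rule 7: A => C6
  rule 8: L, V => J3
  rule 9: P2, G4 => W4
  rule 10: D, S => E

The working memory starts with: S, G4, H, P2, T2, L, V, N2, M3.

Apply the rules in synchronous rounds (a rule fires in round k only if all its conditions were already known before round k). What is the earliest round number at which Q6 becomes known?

4

Round 1 — rule 4, rule 8, rule 9, derive U, J3, W4.
Round 2 — rule 2, rule 5, derive B5, R8.
Round 3 — rule 3, derive D.
Round 4 — rule 6, rule 10, derive Q6, E.
Q6 first appears in round 4.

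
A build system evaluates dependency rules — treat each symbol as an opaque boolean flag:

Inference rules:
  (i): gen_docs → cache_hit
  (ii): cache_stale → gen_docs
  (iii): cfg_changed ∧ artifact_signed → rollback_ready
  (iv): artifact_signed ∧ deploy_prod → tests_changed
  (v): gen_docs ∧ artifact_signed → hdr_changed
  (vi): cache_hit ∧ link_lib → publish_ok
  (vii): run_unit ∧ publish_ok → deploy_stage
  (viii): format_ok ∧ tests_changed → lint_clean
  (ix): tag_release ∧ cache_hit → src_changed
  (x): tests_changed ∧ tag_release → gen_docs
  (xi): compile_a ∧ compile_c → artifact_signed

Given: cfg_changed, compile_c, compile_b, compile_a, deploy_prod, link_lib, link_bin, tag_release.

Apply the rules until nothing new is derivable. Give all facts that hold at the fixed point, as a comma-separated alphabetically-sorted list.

Round 1 — (xi), derive artifact_signed.
Round 2 — (iii), (iv), derive rollback_ready, tests_changed.
Round 3 — (x), derive gen_docs.
Round 4 — (i), (v), derive cache_hit, hdr_changed.
Round 5 — (vi), (ix), derive publish_ok, src_changed.

artifact_signed, cache_hit, cfg_changed, compile_a, compile_b, compile_c, deploy_prod, gen_docs, hdr_changed, link_bin, link_lib, publish_ok, rollback_ready, src_changed, tag_release, tests_changed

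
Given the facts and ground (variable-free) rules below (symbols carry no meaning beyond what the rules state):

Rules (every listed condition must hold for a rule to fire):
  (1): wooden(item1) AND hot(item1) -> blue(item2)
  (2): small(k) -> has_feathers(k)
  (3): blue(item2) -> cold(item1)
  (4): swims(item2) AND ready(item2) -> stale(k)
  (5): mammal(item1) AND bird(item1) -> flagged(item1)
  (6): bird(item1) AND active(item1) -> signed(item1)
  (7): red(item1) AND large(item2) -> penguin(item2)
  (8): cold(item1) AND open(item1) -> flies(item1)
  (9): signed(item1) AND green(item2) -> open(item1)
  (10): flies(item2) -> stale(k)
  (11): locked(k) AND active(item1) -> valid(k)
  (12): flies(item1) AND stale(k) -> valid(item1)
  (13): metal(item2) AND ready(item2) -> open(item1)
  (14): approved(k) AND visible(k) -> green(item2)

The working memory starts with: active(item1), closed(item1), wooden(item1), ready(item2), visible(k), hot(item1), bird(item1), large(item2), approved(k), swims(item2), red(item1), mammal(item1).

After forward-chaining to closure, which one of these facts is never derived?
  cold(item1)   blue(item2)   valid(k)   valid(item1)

valid(k)

[1] (1) [wooden(item1) AND hot(item1) -> blue(item2)]; (4) [swims(item2) AND ready(item2) -> stale(k)]; (5) [mammal(item1) AND bird(item1) -> flagged(item1)]; (6) [bird(item1) AND active(item1) -> signed(item1)]; (7) [red(item1) AND large(item2) -> penguin(item2)]; (14) [approved(k) AND visible(k) -> green(item2)]. ⇒ new: blue(item2), stale(k), flagged(item1), signed(item1), penguin(item2), green(item2).
[2] (3) [blue(item2) -> cold(item1)]; (9) [signed(item1) AND green(item2) -> open(item1)]. ⇒ new: cold(item1), open(item1).
[3] (8) [cold(item1) AND open(item1) -> flies(item1)]. ⇒ new: flies(item1).
[4] (12) [flies(item1) AND stale(k) -> valid(item1)]. ⇒ new: valid(item1).
Derived: cold(item1) (round 2), valid(item1) (round 4), blue(item2) (round 1). valid(k) never appears in any round.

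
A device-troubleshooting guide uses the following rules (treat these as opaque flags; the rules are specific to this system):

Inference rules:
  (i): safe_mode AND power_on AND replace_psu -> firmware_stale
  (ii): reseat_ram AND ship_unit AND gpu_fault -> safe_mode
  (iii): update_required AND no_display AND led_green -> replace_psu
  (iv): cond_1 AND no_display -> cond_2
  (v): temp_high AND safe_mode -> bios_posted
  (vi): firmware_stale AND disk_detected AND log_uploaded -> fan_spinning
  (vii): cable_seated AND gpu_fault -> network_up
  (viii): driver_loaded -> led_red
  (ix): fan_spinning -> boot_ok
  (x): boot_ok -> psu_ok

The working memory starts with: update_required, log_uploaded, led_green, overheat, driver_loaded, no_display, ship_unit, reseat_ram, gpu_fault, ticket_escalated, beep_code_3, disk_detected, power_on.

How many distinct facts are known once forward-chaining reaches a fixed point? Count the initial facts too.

Round 1: (ii) [reseat_ram AND ship_unit AND gpu_fault -> safe_mode]; (iii) [update_required AND no_display AND led_green -> replace_psu]; (viii) [driver_loaded -> led_red]. New: safe_mode, replace_psu, led_red.
Round 2: (i) [safe_mode AND power_on AND replace_psu -> firmware_stale]. New: firmware_stale.
Round 3: (vi) [firmware_stale AND disk_detected AND log_uploaded -> fan_spinning]. New: fan_spinning.
Round 4: (ix) [fan_spinning -> boot_ok]. New: boot_ok.
Round 5: (x) [boot_ok -> psu_ok]. New: psu_ok.
Closure: {beep_code_3, boot_ok, disk_detected, driver_loaded, fan_spinning, firmware_stale, gpu_fault, led_green, led_red, log_uploaded, no_display, overheat, power_on, psu_ok, replace_psu, reseat_ram, safe_mode, ship_unit, ticket_escalated, update_required} — 20 facts.

20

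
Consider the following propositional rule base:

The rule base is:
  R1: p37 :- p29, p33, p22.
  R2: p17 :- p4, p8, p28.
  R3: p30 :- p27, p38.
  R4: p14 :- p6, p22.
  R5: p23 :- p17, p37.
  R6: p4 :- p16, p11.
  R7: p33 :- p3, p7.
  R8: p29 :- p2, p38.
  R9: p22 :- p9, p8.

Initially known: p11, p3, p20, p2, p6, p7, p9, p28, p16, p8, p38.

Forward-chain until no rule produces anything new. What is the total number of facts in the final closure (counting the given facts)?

Round 1: R6 [p4 :- p16, p11.]; R7 [p33 :- p3, p7.]; R8 [p29 :- p2, p38.]; R9 [p22 :- p9, p8.]. Adds p4, p33, p29, p22.
Round 2: R1 [p37 :- p29, p33, p22.]; R2 [p17 :- p4, p8, p28.]; R4 [p14 :- p6, p22.]. Adds p37, p17, p14.
Round 3: R5 [p23 :- p17, p37.]. Adds p23.
Closure: {p11, p14, p16, p17, p2, p20, p22, p23, p28, p29, p3, p33, p37, p38, p4, p6, p7, p8, p9} — 19 facts.

19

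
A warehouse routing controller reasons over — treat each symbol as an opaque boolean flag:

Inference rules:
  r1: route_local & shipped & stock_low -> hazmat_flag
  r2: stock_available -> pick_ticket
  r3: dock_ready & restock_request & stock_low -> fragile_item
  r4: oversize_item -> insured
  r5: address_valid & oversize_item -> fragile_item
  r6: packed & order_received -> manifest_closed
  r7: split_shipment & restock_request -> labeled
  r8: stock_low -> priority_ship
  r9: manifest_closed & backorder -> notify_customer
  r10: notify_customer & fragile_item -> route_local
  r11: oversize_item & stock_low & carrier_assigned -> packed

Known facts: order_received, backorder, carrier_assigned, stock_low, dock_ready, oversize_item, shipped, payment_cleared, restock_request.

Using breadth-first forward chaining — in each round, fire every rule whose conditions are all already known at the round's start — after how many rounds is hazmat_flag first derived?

[1] r3 [dock_ready & restock_request & stock_low -> fragile_item]; r4 [oversize_item -> insured]; r8 [stock_low -> priority_ship]; r11 [oversize_item & stock_low & carrier_assigned -> packed]. ⇒ new: fragile_item, insured, priority_ship, packed.
[2] r6 [packed & order_received -> manifest_closed]. ⇒ new: manifest_closed.
[3] r9 [manifest_closed & backorder -> notify_customer]. ⇒ new: notify_customer.
[4] r10 [notify_customer & fragile_item -> route_local]. ⇒ new: route_local.
[5] r1 [route_local & shipped & stock_low -> hazmat_flag]. ⇒ new: hazmat_flag.
hazmat_flag first appears in round 5.

5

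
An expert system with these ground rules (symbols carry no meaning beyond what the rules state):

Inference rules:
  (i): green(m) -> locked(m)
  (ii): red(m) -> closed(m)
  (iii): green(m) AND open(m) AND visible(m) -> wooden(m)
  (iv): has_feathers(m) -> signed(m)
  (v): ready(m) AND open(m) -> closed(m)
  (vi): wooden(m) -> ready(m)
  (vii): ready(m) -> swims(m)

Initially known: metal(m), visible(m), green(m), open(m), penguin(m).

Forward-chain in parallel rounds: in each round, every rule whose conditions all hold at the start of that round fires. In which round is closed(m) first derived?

3

Round 1: (i) [green(m) -> locked(m)]; (iii) [green(m) AND open(m) AND visible(m) -> wooden(m)]. New: locked(m), wooden(m).
Round 2: (vi) [wooden(m) -> ready(m)]. New: ready(m).
Round 3: (v) [ready(m) AND open(m) -> closed(m)]; (vii) [ready(m) -> swims(m)]. New: closed(m), swims(m).
closed(m) first appears in round 3.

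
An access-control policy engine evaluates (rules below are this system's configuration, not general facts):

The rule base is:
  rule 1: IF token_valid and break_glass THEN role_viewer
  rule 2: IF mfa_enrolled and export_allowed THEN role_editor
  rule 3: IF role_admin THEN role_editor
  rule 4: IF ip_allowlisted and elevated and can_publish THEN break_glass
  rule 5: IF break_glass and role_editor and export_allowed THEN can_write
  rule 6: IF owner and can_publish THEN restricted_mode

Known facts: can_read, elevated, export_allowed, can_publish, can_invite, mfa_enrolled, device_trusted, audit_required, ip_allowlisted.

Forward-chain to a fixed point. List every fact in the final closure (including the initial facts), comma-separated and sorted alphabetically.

audit_required, break_glass, can_invite, can_publish, can_read, can_write, device_trusted, elevated, export_allowed, ip_allowlisted, mfa_enrolled, role_editor

Round 1: rule 2 [IF mfa_enrolled and export_allowed THEN role_editor]; rule 4 [IF ip_allowlisted and elevated and can_publish THEN break_glass]. New: role_editor, break_glass.
Round 2: rule 5 [IF break_glass and role_editor and export_allowed THEN can_write]. New: can_write.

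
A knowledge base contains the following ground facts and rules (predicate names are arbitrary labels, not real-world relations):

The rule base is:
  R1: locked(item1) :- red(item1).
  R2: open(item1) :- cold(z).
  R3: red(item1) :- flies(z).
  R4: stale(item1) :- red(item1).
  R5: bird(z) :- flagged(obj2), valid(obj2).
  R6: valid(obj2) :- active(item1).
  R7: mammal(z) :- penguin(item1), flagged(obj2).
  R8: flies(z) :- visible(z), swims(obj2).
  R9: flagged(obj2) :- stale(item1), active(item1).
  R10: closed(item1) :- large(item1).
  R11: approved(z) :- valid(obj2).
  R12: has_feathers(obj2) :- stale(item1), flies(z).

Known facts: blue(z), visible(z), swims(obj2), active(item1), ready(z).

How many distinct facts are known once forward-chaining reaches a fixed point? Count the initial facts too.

Round 1 fires R6, R8, giving valid(obj2), flies(z).
Round 2 fires R3, R11, giving red(item1), approved(z).
Round 3 fires R1, R4, giving locked(item1), stale(item1).
Round 4 fires R9, R12, giving flagged(obj2), has_feathers(obj2).
Round 5 fires R5, giving bird(z).
Closure: {active(item1), approved(z), bird(z), blue(z), flagged(obj2), flies(z), has_feathers(obj2), locked(item1), ready(z), red(item1), stale(item1), swims(obj2), valid(obj2), visible(z)} — 14 facts.

14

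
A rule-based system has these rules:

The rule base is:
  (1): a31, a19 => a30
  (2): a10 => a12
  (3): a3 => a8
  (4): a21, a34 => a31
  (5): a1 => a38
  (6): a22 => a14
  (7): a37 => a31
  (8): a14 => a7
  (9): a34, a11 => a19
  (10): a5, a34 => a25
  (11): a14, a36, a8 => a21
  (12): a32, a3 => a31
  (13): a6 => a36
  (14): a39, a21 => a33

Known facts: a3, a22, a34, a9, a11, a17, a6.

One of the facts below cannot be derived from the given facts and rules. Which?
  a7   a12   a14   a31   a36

[1] (3) [a3 => a8]; (6) [a22 => a14]; (9) [a34, a11 => a19]; (13) [a6 => a36]. ⇒ new: a8, a14, a19, a36.
[2] (8) [a14 => a7]; (11) [a14, a36, a8 => a21]. ⇒ new: a7, a21.
[3] (4) [a21, a34 => a31]. ⇒ new: a31.
[4] (1) [a31, a19 => a30]. ⇒ new: a30.
Derived: a36 (round 1), a7 (round 2), a14 (round 1), a31 (round 3). a12 never appears in any round.

a12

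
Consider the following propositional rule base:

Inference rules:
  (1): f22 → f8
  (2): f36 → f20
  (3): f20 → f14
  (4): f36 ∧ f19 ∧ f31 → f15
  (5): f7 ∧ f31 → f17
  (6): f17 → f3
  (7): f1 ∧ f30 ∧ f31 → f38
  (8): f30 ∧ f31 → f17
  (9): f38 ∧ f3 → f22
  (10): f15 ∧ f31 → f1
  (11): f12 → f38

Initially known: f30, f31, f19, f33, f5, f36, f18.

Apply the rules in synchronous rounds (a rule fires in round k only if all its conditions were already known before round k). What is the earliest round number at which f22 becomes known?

4

Round 1 — (2), (4), (8), derive f20, f15, f17.
Round 2 — (3), (6), (10), derive f14, f3, f1.
Round 3 — (7), derive f38.
Round 4 — (9), derive f22.
f22 first appears in round 4.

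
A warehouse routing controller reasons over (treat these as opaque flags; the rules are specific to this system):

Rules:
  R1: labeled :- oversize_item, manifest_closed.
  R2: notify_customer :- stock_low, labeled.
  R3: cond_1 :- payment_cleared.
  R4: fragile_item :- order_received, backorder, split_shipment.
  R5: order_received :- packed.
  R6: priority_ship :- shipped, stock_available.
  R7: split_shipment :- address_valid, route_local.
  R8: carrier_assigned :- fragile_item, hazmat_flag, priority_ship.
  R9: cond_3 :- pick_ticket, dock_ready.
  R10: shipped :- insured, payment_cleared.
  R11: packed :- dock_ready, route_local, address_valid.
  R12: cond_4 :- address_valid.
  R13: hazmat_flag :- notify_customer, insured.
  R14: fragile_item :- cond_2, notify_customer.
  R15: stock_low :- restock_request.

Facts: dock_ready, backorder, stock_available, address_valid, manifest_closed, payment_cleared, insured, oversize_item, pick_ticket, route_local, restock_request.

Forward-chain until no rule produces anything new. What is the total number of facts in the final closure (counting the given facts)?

25

Round 1: R1 [labeled :- oversize_item, manifest_closed.]; R3 [cond_1 :- payment_cleared.]; R7 [split_shipment :- address_valid, route_local.]; R9 [cond_3 :- pick_ticket, dock_ready.]; R10 [shipped :- insured, payment_cleared.]; R11 [packed :- dock_ready, route_local, address_valid.]; R12 [cond_4 :- address_valid.]; R15 [stock_low :- restock_request.]. Adds labeled, cond_1, split_shipment, cond_3, shipped, packed, cond_4, stock_low.
Round 2: R2 [notify_customer :- stock_low, labeled.]; R5 [order_received :- packed.]; R6 [priority_ship :- shipped, stock_available.]. Adds notify_customer, order_received, priority_ship.
Round 3: R4 [fragile_item :- order_received, backorder, split_shipment.]; R13 [hazmat_flag :- notify_customer, insured.]. Adds fragile_item, hazmat_flag.
Round 4: R8 [carrier_assigned :- fragile_item, hazmat_flag, priority_ship.]. Adds carrier_assigned.
Closure: {address_valid, backorder, carrier_assigned, cond_1, cond_3, cond_4, dock_ready, fragile_item, hazmat_flag, insured, labeled, manifest_closed, notify_customer, order_received, oversize_item, packed, payment_cleared, pick_ticket, priority_ship, restock_request, route_local, shipped, split_shipment, stock_available, stock_low} — 25 facts.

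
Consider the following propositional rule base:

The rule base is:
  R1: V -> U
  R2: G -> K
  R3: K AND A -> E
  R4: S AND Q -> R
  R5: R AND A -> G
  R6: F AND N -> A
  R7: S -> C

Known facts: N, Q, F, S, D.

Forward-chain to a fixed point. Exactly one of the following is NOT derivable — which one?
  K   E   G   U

U

Round 1 — R4, R6, R7, derive R, A, C.
Round 2 — R5, derive G.
Round 3 — R2, derive K.
Round 4 — R3, derive E.
Derived: K (round 3), G (round 2), E (round 4). U never appears in any round.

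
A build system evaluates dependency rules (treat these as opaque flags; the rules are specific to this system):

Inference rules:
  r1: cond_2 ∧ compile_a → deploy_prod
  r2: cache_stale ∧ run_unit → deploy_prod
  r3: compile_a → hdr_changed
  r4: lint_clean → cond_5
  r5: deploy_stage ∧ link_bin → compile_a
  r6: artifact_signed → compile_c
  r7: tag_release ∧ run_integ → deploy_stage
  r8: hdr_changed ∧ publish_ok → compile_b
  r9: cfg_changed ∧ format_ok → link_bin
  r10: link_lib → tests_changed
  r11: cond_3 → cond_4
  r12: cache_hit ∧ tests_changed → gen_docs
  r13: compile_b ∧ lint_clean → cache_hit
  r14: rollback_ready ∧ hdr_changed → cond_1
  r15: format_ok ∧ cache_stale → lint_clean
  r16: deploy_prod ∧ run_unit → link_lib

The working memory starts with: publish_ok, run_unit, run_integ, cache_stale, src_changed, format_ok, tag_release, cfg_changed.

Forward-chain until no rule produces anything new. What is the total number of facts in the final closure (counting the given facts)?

[1] r2 [cache_stale ∧ run_unit → deploy_prod]; r7 [tag_release ∧ run_integ → deploy_stage]; r9 [cfg_changed ∧ format_ok → link_bin]; r15 [format_ok ∧ cache_stale → lint_clean]. ⇒ new: deploy_prod, deploy_stage, link_bin, lint_clean.
[2] r4 [lint_clean → cond_5]; r5 [deploy_stage ∧ link_bin → compile_a]; r16 [deploy_prod ∧ run_unit → link_lib]. ⇒ new: cond_5, compile_a, link_lib.
[3] r3 [compile_a → hdr_changed]; r10 [link_lib → tests_changed]. ⇒ new: hdr_changed, tests_changed.
[4] r8 [hdr_changed ∧ publish_ok → compile_b]. ⇒ new: compile_b.
[5] r13 [compile_b ∧ lint_clean → cache_hit]. ⇒ new: cache_hit.
[6] r12 [cache_hit ∧ tests_changed → gen_docs]. ⇒ new: gen_docs.
Closure: {cache_hit, cache_stale, cfg_changed, compile_a, compile_b, cond_5, deploy_prod, deploy_stage, format_ok, gen_docs, hdr_changed, link_bin, link_lib, lint_clean, publish_ok, run_integ, run_unit, src_changed, tag_release, tests_changed} — 20 facts.

20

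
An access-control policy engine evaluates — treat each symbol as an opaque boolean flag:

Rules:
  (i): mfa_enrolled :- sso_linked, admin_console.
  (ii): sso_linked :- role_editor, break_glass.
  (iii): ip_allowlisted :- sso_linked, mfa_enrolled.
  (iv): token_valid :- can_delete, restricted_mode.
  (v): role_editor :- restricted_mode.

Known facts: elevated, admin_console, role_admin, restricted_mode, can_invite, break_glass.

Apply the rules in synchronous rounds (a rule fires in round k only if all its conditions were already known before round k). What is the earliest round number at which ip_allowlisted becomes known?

Round 1: (v) [role_editor :- restricted_mode.]. Adds role_editor.
Round 2: (ii) [sso_linked :- role_editor, break_glass.]. Adds sso_linked.
Round 3: (i) [mfa_enrolled :- sso_linked, admin_console.]. Adds mfa_enrolled.
Round 4: (iii) [ip_allowlisted :- sso_linked, mfa_enrolled.]. Adds ip_allowlisted.
ip_allowlisted first appears in round 4.

4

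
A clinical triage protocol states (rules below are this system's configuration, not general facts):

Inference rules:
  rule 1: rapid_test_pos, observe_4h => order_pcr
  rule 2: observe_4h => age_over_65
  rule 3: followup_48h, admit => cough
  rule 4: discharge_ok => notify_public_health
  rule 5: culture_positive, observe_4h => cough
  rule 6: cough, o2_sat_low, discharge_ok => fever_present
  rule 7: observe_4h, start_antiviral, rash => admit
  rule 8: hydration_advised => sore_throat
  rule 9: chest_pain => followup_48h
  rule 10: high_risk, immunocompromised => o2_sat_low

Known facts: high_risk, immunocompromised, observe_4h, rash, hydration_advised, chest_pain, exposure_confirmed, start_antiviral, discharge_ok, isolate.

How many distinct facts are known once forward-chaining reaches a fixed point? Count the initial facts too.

18

Round 1 fires rule 2, rule 4, rule 7, rule 8, rule 9, rule 10, giving age_over_65, notify_public_health, admit, sore_throat, followup_48h, o2_sat_low.
Round 2 fires rule 3, giving cough.
Round 3 fires rule 6, giving fever_present.
Closure: {admit, age_over_65, chest_pain, cough, discharge_ok, exposure_confirmed, fever_present, followup_48h, high_risk, hydration_advised, immunocompromised, isolate, notify_public_health, o2_sat_low, observe_4h, rash, sore_throat, start_antiviral} — 18 facts.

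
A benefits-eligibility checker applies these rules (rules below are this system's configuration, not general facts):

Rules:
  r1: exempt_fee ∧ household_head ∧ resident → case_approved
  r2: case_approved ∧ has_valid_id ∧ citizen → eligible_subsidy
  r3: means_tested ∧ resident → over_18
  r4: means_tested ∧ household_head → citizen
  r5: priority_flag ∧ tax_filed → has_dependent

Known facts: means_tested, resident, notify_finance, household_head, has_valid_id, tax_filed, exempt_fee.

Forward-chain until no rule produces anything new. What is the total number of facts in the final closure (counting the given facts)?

11

Round 1 — r1, r3, r4, derive case_approved, over_18, citizen.
Round 2 — r2, derive eligible_subsidy.
Closure: {case_approved, citizen, eligible_subsidy, exempt_fee, has_valid_id, household_head, means_tested, notify_finance, over_18, resident, tax_filed} — 11 facts.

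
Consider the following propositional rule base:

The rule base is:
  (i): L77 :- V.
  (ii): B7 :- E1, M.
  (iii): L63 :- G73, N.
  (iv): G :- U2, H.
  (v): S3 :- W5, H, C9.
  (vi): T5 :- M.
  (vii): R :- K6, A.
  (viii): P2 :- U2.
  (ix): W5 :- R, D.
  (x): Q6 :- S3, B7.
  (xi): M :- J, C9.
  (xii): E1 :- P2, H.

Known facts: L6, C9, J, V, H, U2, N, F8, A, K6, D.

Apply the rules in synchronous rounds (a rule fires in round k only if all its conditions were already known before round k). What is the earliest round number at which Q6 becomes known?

4

Round 1 fires (i), (iv), (vii), (viii), (xi), giving L77, G, R, P2, M.
Round 2 fires (vi), (ix), (xii), giving T5, W5, E1.
Round 3 fires (ii), (v), giving B7, S3.
Round 4 fires (x), giving Q6.
Q6 first appears in round 4.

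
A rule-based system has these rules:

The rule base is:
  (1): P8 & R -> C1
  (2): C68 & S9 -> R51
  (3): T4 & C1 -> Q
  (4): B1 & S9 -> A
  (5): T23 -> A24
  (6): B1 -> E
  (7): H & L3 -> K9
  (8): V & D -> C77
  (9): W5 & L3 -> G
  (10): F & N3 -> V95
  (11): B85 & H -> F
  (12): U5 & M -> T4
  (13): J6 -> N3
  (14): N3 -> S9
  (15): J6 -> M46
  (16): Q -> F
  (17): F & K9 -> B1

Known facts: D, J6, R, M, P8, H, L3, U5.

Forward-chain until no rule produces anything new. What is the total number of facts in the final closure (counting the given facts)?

Round 1 — (1), (7), (12), (13), (15), derive C1, K9, T4, N3, M46.
Round 2 — (3), (14), derive Q, S9.
Round 3 — (16), derive F.
Round 4 — (10), (17), derive V95, B1.
Round 5 — (4), (6), derive A, E.
Closure: {A, B1, C1, D, E, F, H, J6, K9, L3, M, M46, N3, P8, Q, R, S9, T4, U5, V95} — 20 facts.

20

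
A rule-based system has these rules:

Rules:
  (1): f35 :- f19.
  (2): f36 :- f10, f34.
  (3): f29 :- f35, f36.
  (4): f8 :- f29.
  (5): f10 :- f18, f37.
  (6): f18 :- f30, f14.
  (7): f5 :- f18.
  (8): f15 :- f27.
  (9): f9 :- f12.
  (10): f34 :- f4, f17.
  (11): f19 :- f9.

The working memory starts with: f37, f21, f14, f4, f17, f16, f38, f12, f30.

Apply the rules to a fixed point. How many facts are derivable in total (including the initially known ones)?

19

Round 1 fires (6), (9), (10), giving f18, f9, f34.
Round 2 fires (5), (7), (11), giving f10, f5, f19.
Round 3 fires (1), (2), giving f35, f36.
Round 4 fires (3), giving f29.
Round 5 fires (4), giving f8.
Closure: {f10, f12, f14, f16, f17, f18, f19, f21, f29, f30, f34, f35, f36, f37, f38, f4, f5, f8, f9} — 19 facts.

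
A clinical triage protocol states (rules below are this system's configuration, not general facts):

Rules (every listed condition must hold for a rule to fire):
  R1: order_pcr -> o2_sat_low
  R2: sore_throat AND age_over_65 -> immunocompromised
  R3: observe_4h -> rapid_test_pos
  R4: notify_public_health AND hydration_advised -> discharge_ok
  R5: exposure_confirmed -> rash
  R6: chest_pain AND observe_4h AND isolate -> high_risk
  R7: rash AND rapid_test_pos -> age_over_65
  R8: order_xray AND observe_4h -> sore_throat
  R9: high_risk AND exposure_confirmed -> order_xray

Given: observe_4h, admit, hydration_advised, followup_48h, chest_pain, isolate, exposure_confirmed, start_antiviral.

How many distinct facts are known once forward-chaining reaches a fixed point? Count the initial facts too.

15

Round 1: R3 [observe_4h -> rapid_test_pos]; R5 [exposure_confirmed -> rash]; R6 [chest_pain AND observe_4h AND isolate -> high_risk]. Adds rapid_test_pos, rash, high_risk.
Round 2: R7 [rash AND rapid_test_pos -> age_over_65]; R9 [high_risk AND exposure_confirmed -> order_xray]. Adds age_over_65, order_xray.
Round 3: R8 [order_xray AND observe_4h -> sore_throat]. Adds sore_throat.
Round 4: R2 [sore_throat AND age_over_65 -> immunocompromised]. Adds immunocompromised.
Closure: {admit, age_over_65, chest_pain, exposure_confirmed, followup_48h, high_risk, hydration_advised, immunocompromised, isolate, observe_4h, order_xray, rapid_test_pos, rash, sore_throat, start_antiviral} — 15 facts.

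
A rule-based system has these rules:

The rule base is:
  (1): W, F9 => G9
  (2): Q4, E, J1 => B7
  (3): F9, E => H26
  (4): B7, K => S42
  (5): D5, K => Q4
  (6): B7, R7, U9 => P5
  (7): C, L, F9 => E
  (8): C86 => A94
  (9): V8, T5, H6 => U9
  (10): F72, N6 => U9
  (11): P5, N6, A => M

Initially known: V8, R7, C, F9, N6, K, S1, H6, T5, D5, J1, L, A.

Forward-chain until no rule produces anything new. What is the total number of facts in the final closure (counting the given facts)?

Round 1 fires (5), (7), (9), giving Q4, E, U9.
Round 2 fires (2), (3), giving B7, H26.
Round 3 fires (4), (6), giving S42, P5.
Round 4 fires (11), giving M.
Closure: {A, B7, C, D5, E, F9, H26, H6, J1, K, L, M, N6, P5, Q4, R7, S1, S42, T5, U9, V8} — 21 facts.

21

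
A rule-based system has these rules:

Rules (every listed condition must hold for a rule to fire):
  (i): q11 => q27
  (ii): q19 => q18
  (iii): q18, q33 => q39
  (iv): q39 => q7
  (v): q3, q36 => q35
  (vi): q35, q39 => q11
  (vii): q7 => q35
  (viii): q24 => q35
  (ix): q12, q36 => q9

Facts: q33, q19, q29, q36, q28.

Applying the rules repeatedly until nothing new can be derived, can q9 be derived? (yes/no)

Round 1 — (ii), derive q18.
Round 2 — (iii), derive q39.
Round 3 — (iv), derive q7.
Round 4 — (vii), derive q35.
Round 5 — (vi), derive q11.
Round 6 — (i), derive q27.
Fixed point reached. q9 is concluded only by (ix); (ix) needs q12 (never derived).

no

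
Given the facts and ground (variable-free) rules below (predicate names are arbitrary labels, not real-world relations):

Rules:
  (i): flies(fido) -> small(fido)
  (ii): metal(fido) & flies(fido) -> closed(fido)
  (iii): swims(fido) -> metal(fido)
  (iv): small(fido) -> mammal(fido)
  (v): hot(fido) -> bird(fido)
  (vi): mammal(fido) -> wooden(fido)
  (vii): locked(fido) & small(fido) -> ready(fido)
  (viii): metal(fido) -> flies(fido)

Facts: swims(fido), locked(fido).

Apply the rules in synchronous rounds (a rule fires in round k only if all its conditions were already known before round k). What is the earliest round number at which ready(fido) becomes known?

[1] (iii) [swims(fido) -> metal(fido)]. ⇒ new: metal(fido).
[2] (viii) [metal(fido) -> flies(fido)]. ⇒ new: flies(fido).
[3] (i) [flies(fido) -> small(fido)]; (ii) [metal(fido) & flies(fido) -> closed(fido)]. ⇒ new: small(fido), closed(fido).
[4] (iv) [small(fido) -> mammal(fido)]; (vii) [locked(fido) & small(fido) -> ready(fido)]. ⇒ new: mammal(fido), ready(fido).
ready(fido) first appears in round 4.

4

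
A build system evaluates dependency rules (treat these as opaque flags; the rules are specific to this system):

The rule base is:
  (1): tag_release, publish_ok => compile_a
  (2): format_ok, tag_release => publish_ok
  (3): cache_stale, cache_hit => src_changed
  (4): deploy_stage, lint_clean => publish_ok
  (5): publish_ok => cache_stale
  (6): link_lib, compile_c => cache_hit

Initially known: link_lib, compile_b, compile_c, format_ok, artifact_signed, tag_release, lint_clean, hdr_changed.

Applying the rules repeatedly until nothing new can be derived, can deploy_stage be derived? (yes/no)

Round 1 — (2), (6), derive publish_ok, cache_hit.
Round 2 — (1), (5), derive compile_a, cache_stale.
Round 3 — (3), derive src_changed.
Fixed point reached. No rule has deploy_stage as a consequent, and it is not given.

no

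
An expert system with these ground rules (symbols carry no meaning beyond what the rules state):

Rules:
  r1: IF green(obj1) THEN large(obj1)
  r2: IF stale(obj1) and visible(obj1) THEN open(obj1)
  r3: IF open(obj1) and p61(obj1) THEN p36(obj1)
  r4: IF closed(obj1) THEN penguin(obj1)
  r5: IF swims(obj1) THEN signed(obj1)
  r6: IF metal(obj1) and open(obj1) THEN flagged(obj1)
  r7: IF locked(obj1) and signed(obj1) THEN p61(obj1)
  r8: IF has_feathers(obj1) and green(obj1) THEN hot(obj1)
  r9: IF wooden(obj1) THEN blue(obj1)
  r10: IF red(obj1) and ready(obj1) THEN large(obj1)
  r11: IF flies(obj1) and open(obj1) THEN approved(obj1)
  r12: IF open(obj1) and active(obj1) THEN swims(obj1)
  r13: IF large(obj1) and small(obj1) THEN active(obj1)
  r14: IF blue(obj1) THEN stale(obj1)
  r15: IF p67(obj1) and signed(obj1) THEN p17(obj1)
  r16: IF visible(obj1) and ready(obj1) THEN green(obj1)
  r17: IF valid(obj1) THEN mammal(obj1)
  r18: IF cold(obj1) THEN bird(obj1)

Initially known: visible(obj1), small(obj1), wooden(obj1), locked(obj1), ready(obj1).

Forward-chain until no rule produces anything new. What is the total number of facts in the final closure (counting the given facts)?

Round 1 — r9, r16, derive blue(obj1), green(obj1).
Round 2 — r1, r14, derive large(obj1), stale(obj1).
Round 3 — r2, r13, derive open(obj1), active(obj1).
Round 4 — r12, derive swims(obj1).
Round 5 — r5, derive signed(obj1).
Round 6 — r7, derive p61(obj1).
Round 7 — r3, derive p36(obj1).
Closure: {active(obj1), blue(obj1), green(obj1), large(obj1), locked(obj1), open(obj1), p36(obj1), p61(obj1), ready(obj1), signed(obj1), small(obj1), stale(obj1), swims(obj1), visible(obj1), wooden(obj1)} — 15 facts.

15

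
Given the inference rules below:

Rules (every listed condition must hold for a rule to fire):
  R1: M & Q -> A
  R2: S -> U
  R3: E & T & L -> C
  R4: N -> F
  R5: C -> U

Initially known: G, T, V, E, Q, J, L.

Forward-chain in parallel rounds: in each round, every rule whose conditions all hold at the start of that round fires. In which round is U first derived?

2

Round 1: R3 [E & T & L -> C]. New: C.
Round 2: R5 [C -> U]. New: U.
U first appears in round 2.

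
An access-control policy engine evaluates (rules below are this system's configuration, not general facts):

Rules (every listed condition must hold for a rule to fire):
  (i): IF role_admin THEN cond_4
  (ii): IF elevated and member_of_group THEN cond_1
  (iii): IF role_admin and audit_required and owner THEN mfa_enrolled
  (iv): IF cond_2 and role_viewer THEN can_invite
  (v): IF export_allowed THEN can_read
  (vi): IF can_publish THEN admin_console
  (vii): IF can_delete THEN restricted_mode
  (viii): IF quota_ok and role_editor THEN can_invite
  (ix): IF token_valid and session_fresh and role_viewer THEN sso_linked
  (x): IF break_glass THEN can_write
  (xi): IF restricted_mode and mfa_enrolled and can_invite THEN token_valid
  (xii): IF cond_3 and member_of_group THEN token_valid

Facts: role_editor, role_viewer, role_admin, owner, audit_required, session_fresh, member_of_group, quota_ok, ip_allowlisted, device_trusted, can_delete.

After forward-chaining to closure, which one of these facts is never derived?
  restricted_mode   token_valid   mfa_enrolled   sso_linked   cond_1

Round 1: (i) [IF role_admin THEN cond_4]; (iii) [IF role_admin and audit_required and owner THEN mfa_enrolled]; (vii) [IF can_delete THEN restricted_mode]; (viii) [IF quota_ok and role_editor THEN can_invite]. Adds cond_4, mfa_enrolled, restricted_mode, can_invite.
Round 2: (xi) [IF restricted_mode and mfa_enrolled and can_invite THEN token_valid]. Adds token_valid.
Round 3: (ix) [IF token_valid and session_fresh and role_viewer THEN sso_linked]. Adds sso_linked.
Derived: restricted_mode (round 1), sso_linked (round 3), token_valid (round 2), mfa_enrolled (round 1). cond_1 never appears in any round.

cond_1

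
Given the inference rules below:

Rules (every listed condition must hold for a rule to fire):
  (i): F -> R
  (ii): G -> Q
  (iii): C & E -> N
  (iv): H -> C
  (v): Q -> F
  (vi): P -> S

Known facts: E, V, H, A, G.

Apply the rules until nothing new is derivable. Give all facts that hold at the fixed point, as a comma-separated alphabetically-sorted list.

Round 1: (ii) [G -> Q]; (iv) [H -> C]. Adds Q, C.
Round 2: (iii) [C & E -> N]; (v) [Q -> F]. Adds N, F.
Round 3: (i) [F -> R]. Adds R.

A, C, E, F, G, H, N, Q, R, V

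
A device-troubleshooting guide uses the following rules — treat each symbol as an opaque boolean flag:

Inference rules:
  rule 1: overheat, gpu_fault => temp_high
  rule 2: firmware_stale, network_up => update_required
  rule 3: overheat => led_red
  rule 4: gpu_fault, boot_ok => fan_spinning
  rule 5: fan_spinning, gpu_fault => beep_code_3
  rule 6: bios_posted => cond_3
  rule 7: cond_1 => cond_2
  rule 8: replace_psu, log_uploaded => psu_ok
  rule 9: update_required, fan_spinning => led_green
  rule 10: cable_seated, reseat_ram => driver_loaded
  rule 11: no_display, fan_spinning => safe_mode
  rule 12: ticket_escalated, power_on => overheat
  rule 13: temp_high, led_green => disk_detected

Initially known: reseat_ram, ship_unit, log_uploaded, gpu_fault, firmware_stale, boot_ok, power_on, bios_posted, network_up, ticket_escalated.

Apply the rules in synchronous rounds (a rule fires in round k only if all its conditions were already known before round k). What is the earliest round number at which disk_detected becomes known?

Round 1: rule 2 [firmware_stale, network_up => update_required]; rule 4 [gpu_fault, boot_ok => fan_spinning]; rule 6 [bios_posted => cond_3]; rule 12 [ticket_escalated, power_on => overheat]. Adds update_required, fan_spinning, cond_3, overheat.
Round 2: rule 1 [overheat, gpu_fault => temp_high]; rule 3 [overheat => led_red]; rule 5 [fan_spinning, gpu_fault => beep_code_3]; rule 9 [update_required, fan_spinning => led_green]. Adds temp_high, led_red, beep_code_3, led_green.
Round 3: rule 13 [temp_high, led_green => disk_detected]. Adds disk_detected.
disk_detected first appears in round 3.

3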